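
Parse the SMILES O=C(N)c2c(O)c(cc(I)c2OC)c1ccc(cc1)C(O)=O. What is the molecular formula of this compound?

C15H12INO5

Walk through each heavy atom and fill implicit hydrogens from standard valence (C 4, N 3, O 2, S 2, halogen 1); for lowercase aromatic atoms, an aromatic c carries 1 H when it has two neighbours and 0 H with three, and aromatic n carries 0 H:
  atom 1: O, bond orders sum to 2 (valence 2) → 0 H
  atom 2: C, bond orders sum to 4 (valence 4) → 0 H
  atom 3: N, bond orders sum to 1 (valence 3) → 2 H
  atom 4: aromatic c, 3 neighbours → 0 H
  atom 5: aromatic c, 3 neighbours → 0 H
  atom 6: O, bond orders sum to 1 (valence 2) → 1 H
  atom 7: aromatic c, 3 neighbours → 0 H
  atom 8: aromatic c, 2 neighbours → 1 H
  atom 9: aromatic c, 3 neighbours → 0 H
  atom 10: I (halogen, monovalent) → 0 H
  atom 11: aromatic c, 3 neighbours → 0 H
  atom 12: O, bond orders sum to 2 (valence 2) → 0 H
  atom 13: C, bond orders sum to 1 (valence 4) → 3 H
  atom 14: aromatic c, 3 neighbours → 0 H
  atom 15: aromatic c, 2 neighbours → 1 H
  atom 16: aromatic c, 2 neighbours → 1 H
  atom 17: aromatic c, 3 neighbours → 0 H
  atom 18: aromatic c, 2 neighbours → 1 H
  atom 19: aromatic c, 2 neighbours → 1 H
  atom 20: C, bond orders sum to 4 (valence 4) → 0 H
  atom 21: O, bond orders sum to 1 (valence 2) → 1 H
  atom 22: O, bond orders sum to 2 (valence 2) → 0 H
Totals → C:15, H:12, I:1, N:1, O:5.
In Hill order: C15H12INO5.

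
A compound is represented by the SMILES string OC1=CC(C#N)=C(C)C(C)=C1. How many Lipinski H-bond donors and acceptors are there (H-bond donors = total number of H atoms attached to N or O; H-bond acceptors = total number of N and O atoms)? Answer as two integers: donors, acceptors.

Donors: find every N or O and count the H atoms it carries.
  atom 1 (O): bond orders sum to 1 → 1 H
  atom 6 (N): bond orders sum to 3 → 0 H
Lipinski HBD = 1.
Acceptors: N atoms = 1, O atoms = 1 → HBA = 2.

1, 2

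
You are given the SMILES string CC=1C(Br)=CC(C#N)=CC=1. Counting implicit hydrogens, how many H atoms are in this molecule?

6

Walk through each heavy atom and fill implicit hydrogens from standard valence (C 4, N 3, O 2, S 2, halogen 1):
  atom 1: C, bond orders sum to 1 (valence 4) → 3 H
  atom 2: C, bond orders sum to 4 (valence 4) → 0 H
  atom 3: C, bond orders sum to 4 (valence 4) → 0 H
  atom 4: Br (halogen, monovalent) → 0 H
  atom 5: C, bond orders sum to 3 (valence 4) → 1 H
  atom 6: C, bond orders sum to 4 (valence 4) → 0 H
  atom 7: C, bond orders sum to 4 (valence 4) → 0 H
  atom 8: N, bond orders sum to 3 (valence 3) → 0 H
  atom 9: C, bond orders sum to 3 (valence 4) → 1 H
  atom 10: C, bond orders sum to 3 (valence 4) → 1 H
Total hydrogens: 6.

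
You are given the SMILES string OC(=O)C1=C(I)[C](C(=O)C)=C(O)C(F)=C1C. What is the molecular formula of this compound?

C10H8FIO4

Walk through each heavy atom and fill implicit hydrogens from standard valence (C 4, N 3, O 2, S 2, halogen 1):
  atom 1: O, bond orders sum to 1 (valence 2) → 1 H
  atom 2: C, bond orders sum to 4 (valence 4) → 0 H
  atom 3: O, bond orders sum to 2 (valence 2) → 0 H
  atom 4: C, bond orders sum to 4 (valence 4) → 0 H
  atom 5: C, bond orders sum to 4 (valence 4) → 0 H
  atom 6: I (halogen, monovalent) → 0 H
  atom 7: C with explicit H count 0
  atom 8: C, bond orders sum to 4 (valence 4) → 0 H
  atom 9: O, bond orders sum to 2 (valence 2) → 0 H
  atom 10: C, bond orders sum to 1 (valence 4) → 3 H
  atom 11: C, bond orders sum to 4 (valence 4) → 0 H
  atom 12: O, bond orders sum to 1 (valence 2) → 1 H
  atom 13: C, bond orders sum to 4 (valence 4) → 0 H
  atom 14: F (halogen, monovalent) → 0 H
  atom 15: C, bond orders sum to 4 (valence 4) → 0 H
  atom 16: C, bond orders sum to 1 (valence 4) → 3 H
Totals → C:10, H:8, F:1, I:1, O:4.
In Hill order: C10H8FIO4.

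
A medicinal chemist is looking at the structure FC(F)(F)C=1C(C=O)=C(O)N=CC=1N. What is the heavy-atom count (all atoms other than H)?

14

Every atom symbol written in the SMILES (organic subset) is one heavy atom; implicit H are not written.
Heavy atoms by element → C:7, F:3, N:2, O:2.
Total: 14.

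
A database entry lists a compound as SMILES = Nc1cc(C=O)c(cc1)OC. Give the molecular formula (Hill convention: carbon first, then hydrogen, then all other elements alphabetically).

Walk through each heavy atom and fill implicit hydrogens from standard valence (C 4, N 3, O 2, S 2, halogen 1); for lowercase aromatic atoms, an aromatic c carries 1 H when it has two neighbours and 0 H with three, and aromatic n carries 0 H:
  atom 1: N, bond orders sum to 1 (valence 3) → 2 H
  atom 2: aromatic c, 3 neighbours → 0 H
  atom 3: aromatic c, 2 neighbours → 1 H
  atom 4: aromatic c, 3 neighbours → 0 H
  atom 5: C, bond orders sum to 3 (valence 4) → 1 H
  atom 6: O, bond orders sum to 2 (valence 2) → 0 H
  atom 7: aromatic c, 3 neighbours → 0 H
  atom 8: aromatic c, 2 neighbours → 1 H
  atom 9: aromatic c, 2 neighbours → 1 H
  atom 10: O, bond orders sum to 2 (valence 2) → 0 H
  atom 11: C, bond orders sum to 1 (valence 4) → 3 H
Totals → C:8, H:9, N:1, O:2.

C8H9NO2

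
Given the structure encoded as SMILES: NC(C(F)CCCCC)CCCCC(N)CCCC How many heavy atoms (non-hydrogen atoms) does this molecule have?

Every atom symbol written in the SMILES (organic subset) is one heavy atom; implicit H are not written.
Heavy atoms by element → C:16, F:1, N:2.
Total: 19.

19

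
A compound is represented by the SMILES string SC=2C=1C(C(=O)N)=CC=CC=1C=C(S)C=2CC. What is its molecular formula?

C13H13NOS2

Walk through each heavy atom and fill implicit hydrogens from standard valence (C 4, N 3, O 2, S 2, halogen 1):
  atom 1: S, bond orders sum to 1 (valence 2) → 1 H
  atom 2: C, bond orders sum to 4 (valence 4) → 0 H
  atom 3: C, bond orders sum to 4 (valence 4) → 0 H
  atom 4: C, bond orders sum to 4 (valence 4) → 0 H
  atom 5: C, bond orders sum to 4 (valence 4) → 0 H
  atom 6: O, bond orders sum to 2 (valence 2) → 0 H
  atom 7: N, bond orders sum to 1 (valence 3) → 2 H
  atom 8: C, bond orders sum to 3 (valence 4) → 1 H
  atom 9: C, bond orders sum to 3 (valence 4) → 1 H
  atom 10: C, bond orders sum to 3 (valence 4) → 1 H
  atom 11: C, bond orders sum to 4 (valence 4) → 0 H
  atom 12: C, bond orders sum to 3 (valence 4) → 1 H
  atom 13: C, bond orders sum to 4 (valence 4) → 0 H
  atom 14: S, bond orders sum to 1 (valence 2) → 1 H
  atom 15: C, bond orders sum to 4 (valence 4) → 0 H
  atom 16: C, bond orders sum to 2 (valence 4) → 2 H
  atom 17: C, bond orders sum to 1 (valence 4) → 3 H
Totals → C:13, H:13, N:1, O:1, S:2.
In Hill order: C13H13NOS2.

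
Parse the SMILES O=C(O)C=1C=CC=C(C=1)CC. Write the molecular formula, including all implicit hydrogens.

C9H10O2

Walk through each heavy atom and fill implicit hydrogens from standard valence (C 4, N 3, O 2, S 2, halogen 1):
  atom 1: O, bond orders sum to 2 (valence 2) → 0 H
  atom 2: C, bond orders sum to 4 (valence 4) → 0 H
  atom 3: O, bond orders sum to 1 (valence 2) → 1 H
  atom 4: C, bond orders sum to 4 (valence 4) → 0 H
  atom 5: C, bond orders sum to 3 (valence 4) → 1 H
  atom 6: C, bond orders sum to 3 (valence 4) → 1 H
  atom 7: C, bond orders sum to 3 (valence 4) → 1 H
  atom 8: C, bond orders sum to 4 (valence 4) → 0 H
  atom 9: C, bond orders sum to 3 (valence 4) → 1 H
  atom 10: C, bond orders sum to 2 (valence 4) → 2 H
  atom 11: C, bond orders sum to 1 (valence 4) → 3 H
Totals → C:9, H:10, O:2.
In Hill order: C9H10O2.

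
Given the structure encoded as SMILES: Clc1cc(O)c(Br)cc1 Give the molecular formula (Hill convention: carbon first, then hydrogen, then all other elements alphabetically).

Walk through each heavy atom and fill implicit hydrogens from standard valence (C 4, N 3, O 2, S 2, halogen 1); for lowercase aromatic atoms, an aromatic c carries 1 H when it has two neighbours and 0 H with three, and aromatic n carries 0 H:
  atom 1: Cl (halogen, monovalent) → 0 H
  atom 2: aromatic c, 3 neighbours → 0 H
  atom 3: aromatic c, 2 neighbours → 1 H
  atom 4: aromatic c, 3 neighbours → 0 H
  atom 5: O, bond orders sum to 1 (valence 2) → 1 H
  atom 6: aromatic c, 3 neighbours → 0 H
  atom 7: Br (halogen, monovalent) → 0 H
  atom 8: aromatic c, 2 neighbours → 1 H
  atom 9: aromatic c, 2 neighbours → 1 H
Totals → C:6, H:4, Br:1, Cl:1, O:1.
In Hill order: C6H4BrClO.

C6H4BrClO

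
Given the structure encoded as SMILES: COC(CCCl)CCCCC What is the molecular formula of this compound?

Walk through each heavy atom and fill implicit hydrogens from standard valence (C 4, N 3, O 2, S 2, halogen 1):
  atom 1: C, bond orders sum to 1 (valence 4) → 3 H
  atom 2: O, bond orders sum to 2 (valence 2) → 0 H
  atom 3: C, bond orders sum to 3 (valence 4) → 1 H
  atom 4: C, bond orders sum to 2 (valence 4) → 2 H
  atom 5: C, bond orders sum to 2 (valence 4) → 2 H
  atom 6: Cl (halogen, monovalent) → 0 H
  atom 7: C, bond orders sum to 2 (valence 4) → 2 H
  atom 8: C, bond orders sum to 2 (valence 4) → 2 H
  atom 9: C, bond orders sum to 2 (valence 4) → 2 H
  atom 10: C, bond orders sum to 2 (valence 4) → 2 H
  atom 11: C, bond orders sum to 1 (valence 4) → 3 H
Totals → C:9, H:19, Cl:1, O:1.

C9H19ClO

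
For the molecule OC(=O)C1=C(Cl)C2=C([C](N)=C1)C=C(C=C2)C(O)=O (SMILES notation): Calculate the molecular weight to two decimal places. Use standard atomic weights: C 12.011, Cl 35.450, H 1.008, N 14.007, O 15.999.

265.65 g/mol

First, the molecular formula is C12H8ClNO4 (counting implicit H from valence).
  C: 12 × 12.011 = 144.132
  Cl: 1 × 35.450 = 35.450
  H: 8 × 1.008 = 8.064
  N: 1 × 14.007 = 14.007
  O: 4 × 15.999 = 63.996
Sum: 12×12.011 + 1×35.450 + 8×1.008 + 1×14.007 + 4×15.999 = 265.649 → 265.65 g/mol.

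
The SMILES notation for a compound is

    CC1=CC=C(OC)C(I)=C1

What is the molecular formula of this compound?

C8H9IO

Walk through each heavy atom and fill implicit hydrogens from standard valence (C 4, N 3, O 2, S 2, halogen 1):
  atom 1: C, bond orders sum to 1 (valence 4) → 3 H
  atom 2: C, bond orders sum to 4 (valence 4) → 0 H
  atom 3: C, bond orders sum to 3 (valence 4) → 1 H
  atom 4: C, bond orders sum to 3 (valence 4) → 1 H
  atom 5: C, bond orders sum to 4 (valence 4) → 0 H
  atom 6: O, bond orders sum to 2 (valence 2) → 0 H
  atom 7: C, bond orders sum to 1 (valence 4) → 3 H
  atom 8: C, bond orders sum to 4 (valence 4) → 0 H
  atom 9: I (halogen, monovalent) → 0 H
  atom 10: C, bond orders sum to 3 (valence 4) → 1 H
Totals → C:8, H:9, I:1, O:1.
In Hill order: C8H9IO.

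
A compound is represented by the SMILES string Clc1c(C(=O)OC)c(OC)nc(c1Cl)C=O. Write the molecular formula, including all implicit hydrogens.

Walk through each heavy atom and fill implicit hydrogens from standard valence (C 4, N 3, O 2, S 2, halogen 1); for lowercase aromatic atoms, an aromatic c carries 1 H when it has two neighbours and 0 H with three, and aromatic n carries 0 H:
  atom 1: Cl (halogen, monovalent) → 0 H
  atom 2: aromatic c, 3 neighbours → 0 H
  atom 3: aromatic c, 3 neighbours → 0 H
  atom 4: C, bond orders sum to 4 (valence 4) → 0 H
  atom 5: O, bond orders sum to 2 (valence 2) → 0 H
  atom 6: O, bond orders sum to 2 (valence 2) → 0 H
  atom 7: C, bond orders sum to 1 (valence 4) → 3 H
  atom 8: aromatic c, 3 neighbours → 0 H
  atom 9: O, bond orders sum to 2 (valence 2) → 0 H
  atom 10: C, bond orders sum to 1 (valence 4) → 3 H
  atom 11: aromatic n, 2 neighbours → 0 H
  atom 12: aromatic c, 3 neighbours → 0 H
  atom 13: aromatic c, 3 neighbours → 0 H
  atom 14: Cl (halogen, monovalent) → 0 H
  atom 15: C, bond orders sum to 3 (valence 4) → 1 H
  atom 16: O, bond orders sum to 2 (valence 2) → 0 H
Totals → C:9, H:7, Cl:2, N:1, O:4.

C9H7Cl2NO4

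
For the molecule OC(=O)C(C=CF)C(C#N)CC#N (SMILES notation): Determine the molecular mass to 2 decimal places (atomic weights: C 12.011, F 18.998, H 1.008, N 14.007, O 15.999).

182.15 g/mol

First, the molecular formula is C8H7FN2O2 (counting implicit H from valence).
  C: 8 × 12.011 = 96.088
  F: 1 × 18.998 = 18.998
  H: 7 × 1.008 = 7.056
  N: 2 × 14.007 = 28.014
  O: 2 × 15.999 = 31.998
Sum: 8×12.011 + 1×18.998 + 7×1.008 + 2×14.007 + 2×15.999 = 182.154 → 182.15 g/mol.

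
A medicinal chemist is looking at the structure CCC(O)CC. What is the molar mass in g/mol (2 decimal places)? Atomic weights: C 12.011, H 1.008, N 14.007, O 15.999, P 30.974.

88.15 g/mol

First, the molecular formula is C5H12O (counting implicit H from valence).
  C: 5 × 12.011 = 60.055
  H: 12 × 1.008 = 12.096
  O: 1 × 15.999 = 15.999
Sum: 5×12.011 + 12×1.008 + 1×15.999 = 88.150 → 88.15 g/mol.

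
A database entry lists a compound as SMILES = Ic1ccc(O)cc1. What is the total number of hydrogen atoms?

Walk through each heavy atom and fill implicit hydrogens from standard valence (C 4, N 3, O 2, S 2, halogen 1); for lowercase aromatic atoms, an aromatic c carries 1 H when it has two neighbours and 0 H with three, and aromatic n carries 0 H:
  atom 1: I (halogen, monovalent) → 0 H
  atom 2: aromatic c, 3 neighbours → 0 H
  atom 3: aromatic c, 2 neighbours → 1 H
  atom 4: aromatic c, 2 neighbours → 1 H
  atom 5: aromatic c, 3 neighbours → 0 H
  atom 6: O, bond orders sum to 1 (valence 2) → 1 H
  atom 7: aromatic c, 2 neighbours → 1 H
  atom 8: aromatic c, 2 neighbours → 1 H
Total hydrogens: 5.

5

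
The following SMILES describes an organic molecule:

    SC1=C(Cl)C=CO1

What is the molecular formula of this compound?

C4H3ClOS

Walk through each heavy atom and fill implicit hydrogens from standard valence (C 4, N 3, O 2, S 2, halogen 1):
  atom 1: S, bond orders sum to 1 (valence 2) → 1 H
  atom 2: C, bond orders sum to 4 (valence 4) → 0 H
  atom 3: C, bond orders sum to 4 (valence 4) → 0 H
  atom 4: Cl (halogen, monovalent) → 0 H
  atom 5: C, bond orders sum to 3 (valence 4) → 1 H
  atom 6: C, bond orders sum to 3 (valence 4) → 1 H
  atom 7: O, bond orders sum to 2 (valence 2) → 0 H
Totals → C:4, H:3, Cl:1, O:1, S:1.
In Hill order: C4H3ClOS.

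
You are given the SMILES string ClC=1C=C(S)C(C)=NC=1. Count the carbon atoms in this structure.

Count every carbon token in the SMILES (each C, including those in ring-closure positions and inside branches).
Carbon count: 6.

6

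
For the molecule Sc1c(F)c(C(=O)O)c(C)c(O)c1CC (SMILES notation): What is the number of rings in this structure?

In SMILES, each pair of matching ring-closure digits denotes one ring-closing bond; the number of such bonds equals the number of independent rings.
Ring-closure bonds here: 1.

1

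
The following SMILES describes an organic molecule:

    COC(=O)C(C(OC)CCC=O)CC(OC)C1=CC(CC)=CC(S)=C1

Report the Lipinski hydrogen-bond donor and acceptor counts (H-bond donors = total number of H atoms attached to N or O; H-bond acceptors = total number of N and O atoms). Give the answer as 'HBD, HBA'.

0, 5

Donors: find every N or O and count the H atoms it carries.
  atom 2 (O): bond orders sum to 2 → 0 H
  atom 4 (O): bond orders sum to 2 → 0 H
  atom 7 (O): bond orders sum to 2 → 0 H
  atom 12 (O): bond orders sum to 2 → 0 H
  atom 15 (O): bond orders sum to 2 → 0 H
Lipinski HBD = 0.
Acceptors: N atoms = 0, O atoms = 5 → HBA = 5.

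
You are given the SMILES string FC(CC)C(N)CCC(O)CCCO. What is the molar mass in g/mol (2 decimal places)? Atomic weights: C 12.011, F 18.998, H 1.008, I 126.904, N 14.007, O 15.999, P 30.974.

207.29 g/mol

First, the molecular formula is C10H22FNO2 (counting implicit H from valence).
  C: 10 × 12.011 = 120.110
  F: 1 × 18.998 = 18.998
  H: 22 × 1.008 = 22.176
  N: 1 × 14.007 = 14.007
  O: 2 × 15.999 = 31.998
Sum: 10×12.011 + 1×18.998 + 22×1.008 + 1×14.007 + 2×15.999 = 207.289 → 207.29 g/mol.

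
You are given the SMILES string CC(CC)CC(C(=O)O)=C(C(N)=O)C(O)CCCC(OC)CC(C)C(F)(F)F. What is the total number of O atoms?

5

Scan the SMILES for O atoms (remember two-letter symbols like Cl and Br are single atoms).
Oxygen count: 5.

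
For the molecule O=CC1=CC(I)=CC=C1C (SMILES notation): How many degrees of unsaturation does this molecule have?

5

Molecular formula: C8H7IO.
DoU = (2C + 2 + N − H − X) / 2, where X is the halogen count and O/S are ignored.
    = (2·8 + 2 + 0 − 7 − 1) / 2 = 10 / 2 = 5.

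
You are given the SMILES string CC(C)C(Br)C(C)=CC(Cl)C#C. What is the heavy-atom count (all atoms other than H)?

12

Every atom symbol written in the SMILES (organic subset) is one heavy atom; implicit H are not written.
Heavy atoms by element → Br:1, C:10, Cl:1.
Total: 12.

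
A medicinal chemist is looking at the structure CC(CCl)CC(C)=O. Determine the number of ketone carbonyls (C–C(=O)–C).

1

The ketone motif appears at heavy-atom position 6 in the SMILES.
Ketone count: 1.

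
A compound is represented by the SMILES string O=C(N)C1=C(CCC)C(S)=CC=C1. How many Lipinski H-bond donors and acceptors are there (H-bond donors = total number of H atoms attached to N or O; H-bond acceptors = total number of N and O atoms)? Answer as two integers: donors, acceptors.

2, 2

Donors: find every N or O and count the H atoms it carries.
  atom 1 (O): bond orders sum to 2 → 0 H
  atom 3 (N): bond orders sum to 1 → 2 H
Lipinski HBD = 2.
Acceptors: N atoms = 1, O atoms = 1 → HBA = 2.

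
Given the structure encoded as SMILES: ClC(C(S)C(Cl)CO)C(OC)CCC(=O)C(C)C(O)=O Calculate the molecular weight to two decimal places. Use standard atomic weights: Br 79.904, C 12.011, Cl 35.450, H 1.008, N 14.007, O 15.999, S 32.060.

347.25 g/mol

First, the molecular formula is C12H20Cl2O5S (counting implicit H from valence).
  C: 12 × 12.011 = 144.132
  Cl: 2 × 35.450 = 70.900
  H: 20 × 1.008 = 20.160
  O: 5 × 15.999 = 79.995
  S: 1 × 32.060 = 32.060
Sum: 12×12.011 + 2×35.450 + 20×1.008 + 5×15.999 + 1×32.060 = 347.247 → 347.25 g/mol.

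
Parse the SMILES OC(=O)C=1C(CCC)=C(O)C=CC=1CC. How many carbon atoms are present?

12

Count every carbon token in the SMILES (each C, including those in ring-closure positions and inside branches).
Carbon count: 12.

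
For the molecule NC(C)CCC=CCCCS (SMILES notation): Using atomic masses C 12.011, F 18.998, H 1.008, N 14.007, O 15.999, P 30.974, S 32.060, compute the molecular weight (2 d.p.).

First, the molecular formula is C9H19NS (counting implicit H from valence).
  C: 9 × 12.011 = 108.099
  H: 19 × 1.008 = 19.152
  N: 1 × 14.007 = 14.007
  S: 1 × 32.060 = 32.060
Sum: 9×12.011 + 19×1.008 + 1×14.007 + 1×32.060 = 173.318 → 173.32 g/mol.

173.32 g/mol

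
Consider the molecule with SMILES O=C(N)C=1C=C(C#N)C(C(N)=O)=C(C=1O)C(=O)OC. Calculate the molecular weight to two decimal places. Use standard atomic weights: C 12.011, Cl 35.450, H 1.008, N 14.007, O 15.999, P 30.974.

First, the molecular formula is C11H9N3O5 (counting implicit H from valence).
  C: 11 × 12.011 = 132.121
  H: 9 × 1.008 = 9.072
  N: 3 × 14.007 = 42.021
  O: 5 × 15.999 = 79.995
Sum: 11×12.011 + 9×1.008 + 3×14.007 + 5×15.999 = 263.209 → 263.21 g/mol.

263.21 g/mol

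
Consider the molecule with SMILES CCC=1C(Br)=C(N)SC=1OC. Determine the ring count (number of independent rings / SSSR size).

In SMILES, each pair of matching ring-closure digits denotes one ring-closing bond; the number of such bonds equals the number of independent rings.
Ring-closure bonds here: 1.

1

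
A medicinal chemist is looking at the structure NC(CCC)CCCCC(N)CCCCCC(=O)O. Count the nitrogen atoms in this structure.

Scan the SMILES for N atoms (remember two-letter symbols like Cl and Br are single atoms).
Nitrogen count: 2.

2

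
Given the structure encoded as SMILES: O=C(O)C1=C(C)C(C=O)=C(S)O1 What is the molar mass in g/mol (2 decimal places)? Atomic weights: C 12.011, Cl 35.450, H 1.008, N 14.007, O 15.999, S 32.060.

186.18 g/mol

First, the molecular formula is C7H6O4S (counting implicit H from valence).
  C: 7 × 12.011 = 84.077
  H: 6 × 1.008 = 6.048
  O: 4 × 15.999 = 63.996
  S: 1 × 32.060 = 32.060
Sum: 7×12.011 + 6×1.008 + 4×15.999 + 1×32.060 = 186.181 → 186.18 g/mol.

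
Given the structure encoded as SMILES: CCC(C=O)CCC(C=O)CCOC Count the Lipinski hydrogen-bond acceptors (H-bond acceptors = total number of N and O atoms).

N atoms: 0; O atoms: 3.
Lipinski HBA = 0 + 3 = 3.

3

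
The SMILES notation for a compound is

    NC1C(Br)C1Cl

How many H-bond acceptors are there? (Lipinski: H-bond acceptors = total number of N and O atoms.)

N atoms: 1; O atoms: 0.
Lipinski HBA = 1 + 0 = 1.

1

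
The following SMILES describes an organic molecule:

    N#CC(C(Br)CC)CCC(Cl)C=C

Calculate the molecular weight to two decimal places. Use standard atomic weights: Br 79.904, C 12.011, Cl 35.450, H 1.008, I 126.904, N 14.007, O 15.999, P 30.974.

First, the molecular formula is C10H15BrClN (counting implicit H from valence).
  Br: 1 × 79.904 = 79.904
  C: 10 × 12.011 = 120.110
  Cl: 1 × 35.450 = 35.450
  H: 15 × 1.008 = 15.120
  N: 1 × 14.007 = 14.007
Sum: 1×79.904 + 10×12.011 + 1×35.450 + 15×1.008 + 1×14.007 = 264.591 → 264.59 g/mol.

264.59 g/mol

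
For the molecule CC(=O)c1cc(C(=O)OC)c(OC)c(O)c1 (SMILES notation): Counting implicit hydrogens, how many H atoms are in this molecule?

Walk through each heavy atom and fill implicit hydrogens from standard valence (C 4, N 3, O 2, S 2, halogen 1); for lowercase aromatic atoms, an aromatic c carries 1 H when it has two neighbours and 0 H with three, and aromatic n carries 0 H:
  atom 1: C, bond orders sum to 1 (valence 4) → 3 H
  atom 2: C, bond orders sum to 4 (valence 4) → 0 H
  atom 3: O, bond orders sum to 2 (valence 2) → 0 H
  atom 4: aromatic c, 3 neighbours → 0 H
  atom 5: aromatic c, 2 neighbours → 1 H
  atom 6: aromatic c, 3 neighbours → 0 H
  atom 7: C, bond orders sum to 4 (valence 4) → 0 H
  atom 8: O, bond orders sum to 2 (valence 2) → 0 H
  atom 9: O, bond orders sum to 2 (valence 2) → 0 H
  atom 10: C, bond orders sum to 1 (valence 4) → 3 H
  atom 11: aromatic c, 3 neighbours → 0 H
  atom 12: O, bond orders sum to 2 (valence 2) → 0 H
  atom 13: C, bond orders sum to 1 (valence 4) → 3 H
  atom 14: aromatic c, 3 neighbours → 0 H
  atom 15: O, bond orders sum to 1 (valence 2) → 1 H
  atom 16: aromatic c, 2 neighbours → 1 H
Total hydrogens: 12.

12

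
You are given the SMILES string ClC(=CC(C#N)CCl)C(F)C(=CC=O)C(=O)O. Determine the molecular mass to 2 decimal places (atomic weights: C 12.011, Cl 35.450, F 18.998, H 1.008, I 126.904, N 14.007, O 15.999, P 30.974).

280.08 g/mol

First, the molecular formula is C10H8Cl2FNO3 (counting implicit H from valence).
  C: 10 × 12.011 = 120.110
  Cl: 2 × 35.450 = 70.900
  F: 1 × 18.998 = 18.998
  H: 8 × 1.008 = 8.064
  N: 1 × 14.007 = 14.007
  O: 3 × 15.999 = 47.997
Sum: 10×12.011 + 2×35.450 + 1×18.998 + 8×1.008 + 1×14.007 + 3×15.999 = 280.076 → 280.08 g/mol.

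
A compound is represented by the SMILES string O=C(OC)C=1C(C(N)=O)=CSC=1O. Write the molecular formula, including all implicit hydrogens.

Walk through each heavy atom and fill implicit hydrogens from standard valence (C 4, N 3, O 2, S 2, halogen 1):
  atom 1: O, bond orders sum to 2 (valence 2) → 0 H
  atom 2: C, bond orders sum to 4 (valence 4) → 0 H
  atom 3: O, bond orders sum to 2 (valence 2) → 0 H
  atom 4: C, bond orders sum to 1 (valence 4) → 3 H
  atom 5: C, bond orders sum to 4 (valence 4) → 0 H
  atom 6: C, bond orders sum to 4 (valence 4) → 0 H
  atom 7: C, bond orders sum to 4 (valence 4) → 0 H
  atom 8: N, bond orders sum to 1 (valence 3) → 2 H
  atom 9: O, bond orders sum to 2 (valence 2) → 0 H
  atom 10: C, bond orders sum to 3 (valence 4) → 1 H
  atom 11: S, bond orders sum to 2 (valence 2) → 0 H
  atom 12: C, bond orders sum to 4 (valence 4) → 0 H
  atom 13: O, bond orders sum to 1 (valence 2) → 1 H
Totals → C:7, H:7, N:1, O:4, S:1.
In Hill order: C7H7NO4S.

C7H7NO4S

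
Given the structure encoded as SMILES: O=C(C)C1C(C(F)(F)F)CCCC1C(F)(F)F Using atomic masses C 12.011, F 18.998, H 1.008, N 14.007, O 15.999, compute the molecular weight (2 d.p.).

262.19 g/mol

First, the molecular formula is C10H12F6O (counting implicit H from valence).
  C: 10 × 12.011 = 120.110
  F: 6 × 18.998 = 113.988
  H: 12 × 1.008 = 12.096
  O: 1 × 15.999 = 15.999
Sum: 10×12.011 + 6×18.998 + 12×1.008 + 1×15.999 = 262.193 → 262.19 g/mol.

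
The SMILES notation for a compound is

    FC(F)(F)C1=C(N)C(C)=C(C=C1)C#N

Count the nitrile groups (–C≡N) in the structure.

The nitrile motif appears at heavy-atom position 13 in the SMILES.
Other groups present: 1 primary amine.
Nitrile count: 1.

1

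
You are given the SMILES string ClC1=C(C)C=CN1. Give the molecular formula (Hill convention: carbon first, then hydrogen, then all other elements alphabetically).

Walk through each heavy atom and fill implicit hydrogens from standard valence (C 4, N 3, O 2, S 2, halogen 1):
  atom 1: Cl (halogen, monovalent) → 0 H
  atom 2: C, bond orders sum to 4 (valence 4) → 0 H
  atom 3: C, bond orders sum to 4 (valence 4) → 0 H
  atom 4: C, bond orders sum to 1 (valence 4) → 3 H
  atom 5: C, bond orders sum to 3 (valence 4) → 1 H
  atom 6: C, bond orders sum to 3 (valence 4) → 1 H
  atom 7: N, bond orders sum to 2 (valence 3) → 1 H
Totals → C:5, H:6, Cl:1, N:1.
In Hill order: C5H6ClN.

C5H6ClN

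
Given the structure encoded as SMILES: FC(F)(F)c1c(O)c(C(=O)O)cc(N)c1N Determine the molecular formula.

C8H7F3N2O3

Walk through each heavy atom and fill implicit hydrogens from standard valence (C 4, N 3, O 2, S 2, halogen 1); for lowercase aromatic atoms, an aromatic c carries 1 H when it has two neighbours and 0 H with three, and aromatic n carries 0 H:
  atom 1: F (halogen, monovalent) → 0 H
  atom 2: C, bond orders sum to 4 (valence 4) → 0 H
  atom 3: F (halogen, monovalent) → 0 H
  atom 4: F (halogen, monovalent) → 0 H
  atom 5: aromatic c, 3 neighbours → 0 H
  atom 6: aromatic c, 3 neighbours → 0 H
  atom 7: O, bond orders sum to 1 (valence 2) → 1 H
  atom 8: aromatic c, 3 neighbours → 0 H
  atom 9: C, bond orders sum to 4 (valence 4) → 0 H
  atom 10: O, bond orders sum to 2 (valence 2) → 0 H
  atom 11: O, bond orders sum to 1 (valence 2) → 1 H
  atom 12: aromatic c, 2 neighbours → 1 H
  atom 13: aromatic c, 3 neighbours → 0 H
  atom 14: N, bond orders sum to 1 (valence 3) → 2 H
  atom 15: aromatic c, 3 neighbours → 0 H
  atom 16: N, bond orders sum to 1 (valence 3) → 2 H
Totals → C:8, H:7, F:3, N:2, O:3.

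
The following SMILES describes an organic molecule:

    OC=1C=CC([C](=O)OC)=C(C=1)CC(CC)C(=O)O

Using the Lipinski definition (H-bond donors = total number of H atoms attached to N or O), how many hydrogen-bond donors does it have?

Donors: find every N or O and count the H atoms it carries.
  atom 1 (O): bond orders sum to 1 → 1 H
  atom 7 (O): bond orders sum to 2 → 0 H
  atom 8 (O): bond orders sum to 2 → 0 H
  atom 17 (O): bond orders sum to 2 → 0 H
  atom 18 (O): bond orders sum to 1 → 1 H
Lipinski HBD = 2.

2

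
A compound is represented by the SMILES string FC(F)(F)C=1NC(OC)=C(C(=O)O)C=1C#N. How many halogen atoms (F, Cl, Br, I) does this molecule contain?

3

Halogen atoms appear at heavy-atom positions 1, 3, 4 (3×F).
Other groups present: 1 carboxylic acid, 1 ether, 1 nitrile.
Halogen count: 3.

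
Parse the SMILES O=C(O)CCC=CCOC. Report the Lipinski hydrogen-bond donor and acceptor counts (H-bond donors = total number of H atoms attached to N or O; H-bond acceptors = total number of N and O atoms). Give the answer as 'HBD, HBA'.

Donors: find every N or O and count the H atoms it carries.
  atom 1 (O): bond orders sum to 2 → 0 H
  atom 3 (O): bond orders sum to 1 → 1 H
  atom 9 (O): bond orders sum to 2 → 0 H
Lipinski HBD = 1.
Acceptors: N atoms = 0, O atoms = 3 → HBA = 3.

1, 3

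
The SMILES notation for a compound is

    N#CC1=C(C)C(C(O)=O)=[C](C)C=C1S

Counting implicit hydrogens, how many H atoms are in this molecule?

Walk through each heavy atom and fill implicit hydrogens from standard valence (C 4, N 3, O 2, S 2, halogen 1):
  atom 1: N, bond orders sum to 3 (valence 3) → 0 H
  atom 2: C, bond orders sum to 4 (valence 4) → 0 H
  atom 3: C, bond orders sum to 4 (valence 4) → 0 H
  atom 4: C, bond orders sum to 4 (valence 4) → 0 H
  atom 5: C, bond orders sum to 1 (valence 4) → 3 H
  atom 6: C, bond orders sum to 4 (valence 4) → 0 H
  atom 7: C, bond orders sum to 4 (valence 4) → 0 H
  atom 8: O, bond orders sum to 1 (valence 2) → 1 H
  atom 9: O, bond orders sum to 2 (valence 2) → 0 H
  atom 10: C with explicit H count 0
  atom 11: C, bond orders sum to 1 (valence 4) → 3 H
  atom 12: C, bond orders sum to 3 (valence 4) → 1 H
  atom 13: C, bond orders sum to 4 (valence 4) → 0 H
  atom 14: S, bond orders sum to 1 (valence 2) → 1 H
Total hydrogens: 9.

9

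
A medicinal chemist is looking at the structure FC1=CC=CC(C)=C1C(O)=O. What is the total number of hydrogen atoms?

Walk through each heavy atom and fill implicit hydrogens from standard valence (C 4, N 3, O 2, S 2, halogen 1):
  atom 1: F (halogen, monovalent) → 0 H
  atom 2: C, bond orders sum to 4 (valence 4) → 0 H
  atom 3: C, bond orders sum to 3 (valence 4) → 1 H
  atom 4: C, bond orders sum to 3 (valence 4) → 1 H
  atom 5: C, bond orders sum to 3 (valence 4) → 1 H
  atom 6: C, bond orders sum to 4 (valence 4) → 0 H
  atom 7: C, bond orders sum to 1 (valence 4) → 3 H
  atom 8: C, bond orders sum to 4 (valence 4) → 0 H
  atom 9: C, bond orders sum to 4 (valence 4) → 0 H
  atom 10: O, bond orders sum to 1 (valence 2) → 1 H
  atom 11: O, bond orders sum to 2 (valence 2) → 0 H
Total hydrogens: 7.

7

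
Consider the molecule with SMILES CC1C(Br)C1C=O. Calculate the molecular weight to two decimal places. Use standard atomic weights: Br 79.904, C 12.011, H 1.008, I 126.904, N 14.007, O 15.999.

163.01 g/mol

First, the molecular formula is C5H7BrO (counting implicit H from valence).
  Br: 1 × 79.904 = 79.904
  C: 5 × 12.011 = 60.055
  H: 7 × 1.008 = 7.056
  O: 1 × 15.999 = 15.999
Sum: 1×79.904 + 5×12.011 + 7×1.008 + 1×15.999 = 163.014 → 163.01 g/mol.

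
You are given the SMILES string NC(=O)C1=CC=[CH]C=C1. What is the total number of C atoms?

7

Count every carbon token in the SMILES (each C, including those in ring-closure positions and inside branches).
Carbon count: 7.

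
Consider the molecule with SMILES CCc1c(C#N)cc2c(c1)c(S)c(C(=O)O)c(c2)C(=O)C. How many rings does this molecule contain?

In SMILES, each pair of matching ring-closure digits denotes one ring-closing bond; the number of such bonds equals the number of independent rings.
Ring-closure bonds here: 2.

2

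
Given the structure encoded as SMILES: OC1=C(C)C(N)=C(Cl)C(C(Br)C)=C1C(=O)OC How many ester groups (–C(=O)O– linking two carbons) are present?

1

The ester motif appears at heavy-atom position 14 in the SMILES.
Other groups present: 1 hydroxyl, 1 primary amine.
Ester count: 1.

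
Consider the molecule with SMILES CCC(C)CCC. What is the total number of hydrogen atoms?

Walk through each heavy atom and fill implicit hydrogens from standard valence (C 4, N 3, O 2, S 2, halogen 1):
  atom 1: C, bond orders sum to 1 (valence 4) → 3 H
  atom 2: C, bond orders sum to 2 (valence 4) → 2 H
  atom 3: C, bond orders sum to 3 (valence 4) → 1 H
  atom 4: C, bond orders sum to 1 (valence 4) → 3 H
  atom 5: C, bond orders sum to 2 (valence 4) → 2 H
  atom 6: C, bond orders sum to 2 (valence 4) → 2 H
  atom 7: C, bond orders sum to 1 (valence 4) → 3 H
Total hydrogens: 16.

16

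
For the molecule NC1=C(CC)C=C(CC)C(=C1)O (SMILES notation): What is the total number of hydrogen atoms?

15

Walk through each heavy atom and fill implicit hydrogens from standard valence (C 4, N 3, O 2, S 2, halogen 1):
  atom 1: N, bond orders sum to 1 (valence 3) → 2 H
  atom 2: C, bond orders sum to 4 (valence 4) → 0 H
  atom 3: C, bond orders sum to 4 (valence 4) → 0 H
  atom 4: C, bond orders sum to 2 (valence 4) → 2 H
  atom 5: C, bond orders sum to 1 (valence 4) → 3 H
  atom 6: C, bond orders sum to 3 (valence 4) → 1 H
  atom 7: C, bond orders sum to 4 (valence 4) → 0 H
  atom 8: C, bond orders sum to 2 (valence 4) → 2 H
  atom 9: C, bond orders sum to 1 (valence 4) → 3 H
  atom 10: C, bond orders sum to 4 (valence 4) → 0 H
  atom 11: C, bond orders sum to 3 (valence 4) → 1 H
  atom 12: O, bond orders sum to 1 (valence 2) → 1 H
Total hydrogens: 15.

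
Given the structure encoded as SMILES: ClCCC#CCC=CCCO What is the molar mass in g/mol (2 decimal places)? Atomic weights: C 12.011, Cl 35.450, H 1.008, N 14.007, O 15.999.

First, the molecular formula is C9H13ClO (counting implicit H from valence).
  C: 9 × 12.011 = 108.099
  Cl: 1 × 35.450 = 35.450
  H: 13 × 1.008 = 13.104
  O: 1 × 15.999 = 15.999
Sum: 9×12.011 + 1×35.450 + 13×1.008 + 1×15.999 = 172.652 → 172.65 g/mol.

172.65 g/mol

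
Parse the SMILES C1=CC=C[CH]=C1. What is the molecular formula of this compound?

Walk through each heavy atom and fill implicit hydrogens from standard valence (C 4, N 3, O 2, S 2, halogen 1):
  atom 1: C, bond orders sum to 3 (valence 4) → 1 H
  atom 2: C, bond orders sum to 3 (valence 4) → 1 H
  atom 3: C, bond orders sum to 3 (valence 4) → 1 H
  atom 4: C, bond orders sum to 3 (valence 4) → 1 H
  atom 5: C with explicit H count 1
  atom 6: C, bond orders sum to 3 (valence 4) → 1 H
Totals → C:6, H:6.
In Hill order: C6H6.

C6H6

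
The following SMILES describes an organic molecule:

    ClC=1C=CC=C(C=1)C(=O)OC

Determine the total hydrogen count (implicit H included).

Walk through each heavy atom and fill implicit hydrogens from standard valence (C 4, N 3, O 2, S 2, halogen 1):
  atom 1: Cl (halogen, monovalent) → 0 H
  atom 2: C, bond orders sum to 4 (valence 4) → 0 H
  atom 3: C, bond orders sum to 3 (valence 4) → 1 H
  atom 4: C, bond orders sum to 3 (valence 4) → 1 H
  atom 5: C, bond orders sum to 3 (valence 4) → 1 H
  atom 6: C, bond orders sum to 4 (valence 4) → 0 H
  atom 7: C, bond orders sum to 3 (valence 4) → 1 H
  atom 8: C, bond orders sum to 4 (valence 4) → 0 H
  atom 9: O, bond orders sum to 2 (valence 2) → 0 H
  atom 10: O, bond orders sum to 2 (valence 2) → 0 H
  atom 11: C, bond orders sum to 1 (valence 4) → 3 H
Total hydrogens: 7.

7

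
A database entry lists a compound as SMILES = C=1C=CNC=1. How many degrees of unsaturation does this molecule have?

3

Molecular formula: C4H5N.
DoU = (2C + 2 + N − H − X) / 2, where X is the halogen count and O/S are ignored.
    = (2·4 + 2 + 1 − 5 − 0) / 2 = 6 / 2 = 3.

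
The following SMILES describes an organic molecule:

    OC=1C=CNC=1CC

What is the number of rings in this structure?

In SMILES, each pair of matching ring-closure digits denotes one ring-closing bond; the number of such bonds equals the number of independent rings.
Ring-closure bonds here: 1.

1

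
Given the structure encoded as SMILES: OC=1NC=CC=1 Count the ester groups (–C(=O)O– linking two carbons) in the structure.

0

Scan the SMILES for the ester motif — none present.
Groups that are present: 1 hydroxyl.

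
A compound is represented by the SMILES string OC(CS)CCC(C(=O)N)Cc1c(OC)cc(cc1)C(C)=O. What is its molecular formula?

C16H23NO4S

Walk through each heavy atom and fill implicit hydrogens from standard valence (C 4, N 3, O 2, S 2, halogen 1); for lowercase aromatic atoms, an aromatic c carries 1 H when it has two neighbours and 0 H with three, and aromatic n carries 0 H:
  atom 1: O, bond orders sum to 1 (valence 2) → 1 H
  atom 2: C, bond orders sum to 3 (valence 4) → 1 H
  atom 3: C, bond orders sum to 2 (valence 4) → 2 H
  atom 4: S, bond orders sum to 1 (valence 2) → 1 H
  atom 5: C, bond orders sum to 2 (valence 4) → 2 H
  atom 6: C, bond orders sum to 2 (valence 4) → 2 H
  atom 7: C, bond orders sum to 3 (valence 4) → 1 H
  atom 8: C, bond orders sum to 4 (valence 4) → 0 H
  atom 9: O, bond orders sum to 2 (valence 2) → 0 H
  atom 10: N, bond orders sum to 1 (valence 3) → 2 H
  atom 11: C, bond orders sum to 2 (valence 4) → 2 H
  atom 12: aromatic c, 3 neighbours → 0 H
  atom 13: aromatic c, 3 neighbours → 0 H
  atom 14: O, bond orders sum to 2 (valence 2) → 0 H
  atom 15: C, bond orders sum to 1 (valence 4) → 3 H
  atom 16: aromatic c, 2 neighbours → 1 H
  atom 17: aromatic c, 3 neighbours → 0 H
  atom 18: aromatic c, 2 neighbours → 1 H
  atom 19: aromatic c, 2 neighbours → 1 H
  atom 20: C, bond orders sum to 4 (valence 4) → 0 H
  atom 21: C, bond orders sum to 1 (valence 4) → 3 H
  atom 22: O, bond orders sum to 2 (valence 2) → 0 H
Totals → C:16, H:23, N:1, O:4, S:1.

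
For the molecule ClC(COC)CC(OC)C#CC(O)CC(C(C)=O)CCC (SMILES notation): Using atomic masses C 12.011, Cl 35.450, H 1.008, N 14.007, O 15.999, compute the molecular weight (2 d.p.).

318.84 g/mol

First, the molecular formula is C16H27ClO4 (counting implicit H from valence).
  C: 16 × 12.011 = 192.176
  Cl: 1 × 35.450 = 35.450
  H: 27 × 1.008 = 27.216
  O: 4 × 15.999 = 63.996
Sum: 16×12.011 + 1×35.450 + 27×1.008 + 4×15.999 = 318.838 → 318.84 g/mol.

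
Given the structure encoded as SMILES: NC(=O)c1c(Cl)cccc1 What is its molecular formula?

Walk through each heavy atom and fill implicit hydrogens from standard valence (C 4, N 3, O 2, S 2, halogen 1); for lowercase aromatic atoms, an aromatic c carries 1 H when it has two neighbours and 0 H with three, and aromatic n carries 0 H:
  atom 1: N, bond orders sum to 1 (valence 3) → 2 H
  atom 2: C, bond orders sum to 4 (valence 4) → 0 H
  atom 3: O, bond orders sum to 2 (valence 2) → 0 H
  atom 4: aromatic c, 3 neighbours → 0 H
  atom 5: aromatic c, 3 neighbours → 0 H
  atom 6: Cl (halogen, monovalent) → 0 H
  atom 7: aromatic c, 2 neighbours → 1 H
  atom 8: aromatic c, 2 neighbours → 1 H
  atom 9: aromatic c, 2 neighbours → 1 H
  atom 10: aromatic c, 2 neighbours → 1 H
Totals → C:7, H:6, Cl:1, N:1, O:1.

C7H6ClNO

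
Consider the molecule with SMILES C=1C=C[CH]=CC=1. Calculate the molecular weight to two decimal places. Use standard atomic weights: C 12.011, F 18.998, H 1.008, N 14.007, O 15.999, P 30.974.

78.11 g/mol

First, the molecular formula is C6H6 (counting implicit H from valence).
  C: 6 × 12.011 = 72.066
  H: 6 × 1.008 = 6.048
Sum: 6×12.011 + 6×1.008 = 78.114 → 78.11 g/mol.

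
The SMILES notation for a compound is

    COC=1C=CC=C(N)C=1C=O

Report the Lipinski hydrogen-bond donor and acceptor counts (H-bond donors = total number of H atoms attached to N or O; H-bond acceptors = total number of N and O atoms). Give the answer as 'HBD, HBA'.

Donors: find every N or O and count the H atoms it carries.
  atom 2 (O): bond orders sum to 2 → 0 H
  atom 8 (N): bond orders sum to 1 → 2 H
  atom 11 (O): bond orders sum to 2 → 0 H
Lipinski HBD = 2.
Acceptors: N atoms = 1, O atoms = 2 → HBA = 3.

2, 3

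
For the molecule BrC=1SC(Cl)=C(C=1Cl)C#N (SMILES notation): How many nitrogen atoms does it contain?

Scan the SMILES for N atoms (remember two-letter symbols like Cl and Br are single atoms).
Nitrogen count: 1.

1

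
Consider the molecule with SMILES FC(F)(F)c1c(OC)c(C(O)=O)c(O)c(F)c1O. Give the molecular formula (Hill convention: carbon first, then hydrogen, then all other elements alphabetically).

Walk through each heavy atom and fill implicit hydrogens from standard valence (C 4, N 3, O 2, S 2, halogen 1); for lowercase aromatic atoms, an aromatic c carries 1 H when it has two neighbours and 0 H with three, and aromatic n carries 0 H:
  atom 1: F (halogen, monovalent) → 0 H
  atom 2: C, bond orders sum to 4 (valence 4) → 0 H
  atom 3: F (halogen, monovalent) → 0 H
  atom 4: F (halogen, monovalent) → 0 H
  atom 5: aromatic c, 3 neighbours → 0 H
  atom 6: aromatic c, 3 neighbours → 0 H
  atom 7: O, bond orders sum to 2 (valence 2) → 0 H
  atom 8: C, bond orders sum to 1 (valence 4) → 3 H
  atom 9: aromatic c, 3 neighbours → 0 H
  atom 10: C, bond orders sum to 4 (valence 4) → 0 H
  atom 11: O, bond orders sum to 1 (valence 2) → 1 H
  atom 12: O, bond orders sum to 2 (valence 2) → 0 H
  atom 13: aromatic c, 3 neighbours → 0 H
  atom 14: O, bond orders sum to 1 (valence 2) → 1 H
  atom 15: aromatic c, 3 neighbours → 0 H
  atom 16: F (halogen, monovalent) → 0 H
  atom 17: aromatic c, 3 neighbours → 0 H
  atom 18: O, bond orders sum to 1 (valence 2) → 1 H
Totals → C:9, H:6, F:4, O:5.

C9H6F4O5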